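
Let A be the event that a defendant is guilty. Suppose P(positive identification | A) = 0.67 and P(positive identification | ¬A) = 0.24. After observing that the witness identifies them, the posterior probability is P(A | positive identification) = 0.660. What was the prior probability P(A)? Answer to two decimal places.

P(A) = 0.41

In odds form, posterior odds = prior odds × likelihood ratio, so prior odds = posterior odds ÷ LR.
Posterior odds = 0.660/(1−0.660) = 1.9412. LR = 0.67/0.24 = 2.7917.
Prior odds = 1.9412/2.7917 = 0.6953, so P(A) = 0.6953/(1+0.6953) ≈ 0.41.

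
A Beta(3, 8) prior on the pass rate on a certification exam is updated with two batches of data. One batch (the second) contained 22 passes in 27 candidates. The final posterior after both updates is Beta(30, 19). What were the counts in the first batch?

5 passes and 6 failures

Because Beta–binomial updating is additive in the counts, the combined data contributed (α_post−α_prior, β_post−β_prior) successes and failures.
Total across both batches: 30−3=27 passes, 19−8=11 failures.
Subtract the second batch: 27−22=5 passes and 11−5=6 failures.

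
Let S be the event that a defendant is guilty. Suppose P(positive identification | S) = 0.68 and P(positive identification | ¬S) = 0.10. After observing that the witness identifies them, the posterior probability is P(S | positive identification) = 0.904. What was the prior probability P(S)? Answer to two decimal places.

In odds form, posterior odds = prior odds × likelihood ratio, so prior odds = posterior odds ÷ LR.
Posterior odds = 0.904/(1−0.904) = 9.4167. LR = 0.68/0.10 = 6.8000.
Prior odds = 9.4167/6.8000 = 1.3848, so P(S) = 1.3848/(1+1.3848) ≈ 0.58.

P(S) = 0.58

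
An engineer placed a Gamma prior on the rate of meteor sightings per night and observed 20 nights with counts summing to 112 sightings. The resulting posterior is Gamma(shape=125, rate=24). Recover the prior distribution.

A Gamma(α, β) prior (rate parametrization) on a Poisson rate with n observations summing to S gives posterior Gamma(α+S, β+n).
So α = 125 − 112 = 13 and β = 24 − 20 = 4.

Gamma(shape=13, rate=4)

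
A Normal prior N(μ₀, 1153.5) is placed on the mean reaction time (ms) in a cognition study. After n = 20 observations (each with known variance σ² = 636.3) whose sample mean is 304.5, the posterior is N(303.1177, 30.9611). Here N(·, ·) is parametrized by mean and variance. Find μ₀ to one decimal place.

With known observation variance, the Normal–Normal posterior has precision τ_n = τ₀ + n/σ² and mean μ_n = (τ₀μ₀ + (n/σ²)x̄)/τ_n.
Here τ₀ = 1/1153.5 = 0.000867 and τ_data = 20/636.3 = 0.031432, so τ_n = 0.032299.
Rearranging for μ₀: μ₀ = (μ_n·τ_n − τ_data·x̄)/τ₀ = (303.1177·0.032299 − 0.031432·304.5) / 0.000867 = 0.219355/0.000867 ≈ 253.0.

μ₀ = 253.0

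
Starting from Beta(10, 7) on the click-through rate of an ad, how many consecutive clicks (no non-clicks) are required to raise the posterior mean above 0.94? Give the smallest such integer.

k = 100

After k clicks and 0 non-clicks the posterior is Beta(10+k, 7), with mean (10+k)/(10+7+k).
Set (10+k)/(17+k) > 0.94 and solve: k > (0.94·17 − 10)/(1 − 0.94) = 99.667.
The smallest integer exceeding 99.667 is 100, and checking k=100: (110)/(117) = 0.9402 > 0.94.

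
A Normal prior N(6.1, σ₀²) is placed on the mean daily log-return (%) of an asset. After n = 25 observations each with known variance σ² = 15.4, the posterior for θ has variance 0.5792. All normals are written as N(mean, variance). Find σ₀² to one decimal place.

Posterior precision equals prior precision plus data precision: 1/σ_n² = 1/σ₀² + n/σ².
So 1/σ₀² = 1/0.5792 − 25/15.4 = 1.726519 − 1.623377 = 0.103142.
Hence σ₀² = 1/0.103142 ≈ 9.7.

σ₀² = 9.7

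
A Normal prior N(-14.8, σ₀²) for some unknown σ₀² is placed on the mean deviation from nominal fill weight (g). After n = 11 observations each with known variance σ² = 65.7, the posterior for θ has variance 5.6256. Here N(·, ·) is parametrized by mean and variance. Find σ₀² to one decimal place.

For the Normal–Normal model with known σ², precisions add: τ_n = τ₀ + n/σ².
So 1/σ₀² = 1/5.6256 − 11/65.7 = 0.177759 − 0.167428 = 0.010331.
Hence σ₀² = 1/0.010331 ≈ 96.8.

σ₀² = 96.8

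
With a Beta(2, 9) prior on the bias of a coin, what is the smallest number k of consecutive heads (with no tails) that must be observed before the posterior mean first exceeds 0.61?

k = 13

After k heads and 0 tails the posterior is Beta(2+k, 9), with mean (2+k)/(2+9+k).
Set (2+k)/(11+k) > 0.61 and solve: k > (0.61·11 − 2)/(1 − 0.61) = 12.077.
The smallest integer exceeding 12.077 is 13, and checking k=13: (15)/(24) = 0.6250 > 0.61.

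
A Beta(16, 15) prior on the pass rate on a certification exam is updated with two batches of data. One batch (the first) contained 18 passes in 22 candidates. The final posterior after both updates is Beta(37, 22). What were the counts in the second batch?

Sequential conjugate updates are equivalent to a single update on the pooled data, so total successes = posterior α − prior α and total failures = posterior β − prior β.
Total across both batches: 37−16=21 passes, 22−15=7 failures.
Subtract the first batch: 21−18=3 passes and 7−4=3 failures.

3 passes and 3 failures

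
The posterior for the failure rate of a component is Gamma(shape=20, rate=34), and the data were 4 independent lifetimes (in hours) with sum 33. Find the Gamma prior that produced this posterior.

Gamma(shape=16, rate=1)

Gamma–exponential conjugacy: posterior shape = α + n, posterior rate = β + Σtᵢ.
So α = 20 − 4 = 16 and β = 34 − 33 = 1.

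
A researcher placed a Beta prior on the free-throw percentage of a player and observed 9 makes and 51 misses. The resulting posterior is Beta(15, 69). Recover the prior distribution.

Beta(6, 18)

Beta is conjugate to the binomial likelihood: posterior = Beta(α+s, β+f).
Subtract the data counts: 15−9=6, 69−51=18.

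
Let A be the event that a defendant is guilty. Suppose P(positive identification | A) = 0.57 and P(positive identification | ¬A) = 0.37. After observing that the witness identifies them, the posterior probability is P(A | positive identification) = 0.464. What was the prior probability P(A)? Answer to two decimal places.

P(A) = 0.36

In odds form, posterior odds = prior odds × likelihood ratio, so prior odds = posterior odds ÷ LR.
Posterior odds = 0.464/(1−0.464) = 0.8657. LR = 0.57/0.37 = 1.5405.
Prior odds = 0.8657/1.5405 = 0.5620, so P(A) = 0.5620/(1+0.5620) ≈ 0.36.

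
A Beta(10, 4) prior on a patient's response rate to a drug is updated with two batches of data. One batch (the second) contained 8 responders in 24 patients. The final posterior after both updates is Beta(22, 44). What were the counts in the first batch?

Sequential conjugate updates are equivalent to a single update on the pooled data, so total successes = posterior α − prior α and total failures = posterior β − prior β.
Total across both batches: 22−10=12 responders, 44−4=40 non-responders.
Subtract the second batch: 12−8=4 responders and 40−16=24 non-responders.

4 responders and 24 non-responders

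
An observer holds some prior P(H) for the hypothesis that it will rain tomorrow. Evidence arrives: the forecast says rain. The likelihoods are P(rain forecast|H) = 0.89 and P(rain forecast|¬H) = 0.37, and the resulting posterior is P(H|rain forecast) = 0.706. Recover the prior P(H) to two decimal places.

P(H) = 0.50

In odds form, posterior odds = prior odds × likelihood ratio, so prior odds = posterior odds ÷ LR.
Posterior odds = 0.706/(1−0.706) = 2.4014. LR = 0.89/0.37 = 2.4054.
Prior odds = 2.4014/2.4054 = 0.9983, so P(H) = 0.9983/(1+0.9983) ≈ 0.50.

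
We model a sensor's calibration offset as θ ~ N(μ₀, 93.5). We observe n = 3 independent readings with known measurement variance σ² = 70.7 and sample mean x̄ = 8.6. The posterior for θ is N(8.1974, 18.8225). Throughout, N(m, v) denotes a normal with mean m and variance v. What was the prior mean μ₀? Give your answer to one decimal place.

With known observation variance, the Normal–Normal posterior has precision τ_n = τ₀ + n/σ² and mean μ_n = (τ₀μ₀ + (n/σ²)x̄)/τ_n.
Here τ₀ = 1/93.5 = 0.010695 and τ_data = 3/70.7 = 0.042433, so τ_n = 0.053128.
Rearranging for μ₀: μ₀ = (μ_n·τ_n − τ_data·x̄)/τ₀ = (8.1974·0.053128 − 0.042433·8.6) / 0.010695 = 0.070588/0.010695 ≈ 6.6.

μ₀ = 6.6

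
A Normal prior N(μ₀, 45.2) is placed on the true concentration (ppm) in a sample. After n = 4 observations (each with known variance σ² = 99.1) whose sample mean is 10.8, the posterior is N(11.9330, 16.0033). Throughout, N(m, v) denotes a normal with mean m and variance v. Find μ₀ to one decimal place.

The posterior mean is a precision-weighted average: μ_n = (τ₀μ₀ + τ_data·x̄)/(τ₀+τ_data), with τ₀=1/σ₀² and τ_data=n/σ².
Here τ₀ = 1/45.2 = 0.022124 and τ_data = 4/99.1 = 0.040363, so τ_n = 0.062487.
Rearranging for μ₀: μ₀ = (μ_n·τ_n − τ_data·x̄)/τ₀ = (11.9330·0.062487 − 0.040363·10.8) / 0.022124 = 0.309737/0.022124 ≈ 14.0.

μ₀ = 14.0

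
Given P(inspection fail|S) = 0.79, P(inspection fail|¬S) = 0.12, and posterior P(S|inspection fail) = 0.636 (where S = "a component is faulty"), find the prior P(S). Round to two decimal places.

P(S) = 0.21

In odds form, posterior odds = prior odds × likelihood ratio, so prior odds = posterior odds ÷ LR.
Posterior odds = 0.636/(1−0.636) = 1.7473. LR = 0.79/0.12 = 6.5833.
Prior odds = 1.7473/6.5833 = 0.2654, so P(S) = 0.2654/(1+0.2654) ≈ 0.21.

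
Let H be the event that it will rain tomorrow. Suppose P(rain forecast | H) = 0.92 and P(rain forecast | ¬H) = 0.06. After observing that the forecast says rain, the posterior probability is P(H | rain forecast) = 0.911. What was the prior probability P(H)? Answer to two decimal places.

In odds form, posterior odds = prior odds × likelihood ratio, so prior odds = posterior odds ÷ LR.
Posterior odds = 0.911/(1−0.911) = 10.2360. LR = 0.92/0.06 = 15.3333.
Prior odds = 10.2360/15.3333 = 0.6676, so P(H) = 0.6676/(1+0.6676) ≈ 0.40.

P(H) = 0.40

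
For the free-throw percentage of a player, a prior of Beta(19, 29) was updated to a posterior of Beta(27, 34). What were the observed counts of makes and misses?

Beta is conjugate to the binomial likelihood: posterior = Beta(a+s, b+f).
So s = 27 − 19 = 8 and f = 34 − 29 = 5.

8 makes and 5 misses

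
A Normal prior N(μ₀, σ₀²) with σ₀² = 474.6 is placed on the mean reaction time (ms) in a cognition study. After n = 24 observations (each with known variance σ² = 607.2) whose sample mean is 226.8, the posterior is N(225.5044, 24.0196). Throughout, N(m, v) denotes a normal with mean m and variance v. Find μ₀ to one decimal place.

With known observation variance, the Normal–Normal posterior has precision τ_n = τ₀ + n/σ² and mean μ_n = (τ₀μ₀ + (n/σ²)x̄)/τ_n.
Here τ₀ = 1/474.6 = 0.002107 and τ_data = 24/607.2 = 0.039526, so τ_n = 0.041633.
Rearranging for μ₀: μ₀ = (μ_n·τ_n − τ_data·x̄)/τ₀ = (225.5044·0.041633 − 0.039526·226.8) / 0.002107 = 0.423928/0.002107 ≈ 201.2.

μ₀ = 201.2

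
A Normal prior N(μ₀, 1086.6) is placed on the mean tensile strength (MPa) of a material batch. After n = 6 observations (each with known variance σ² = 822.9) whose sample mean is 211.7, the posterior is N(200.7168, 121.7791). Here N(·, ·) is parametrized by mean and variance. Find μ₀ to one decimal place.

μ₀ = 113.7

The posterior mean is a precision-weighted average: μ_n = (τ₀μ₀ + τ_data·x̄)/(τ₀+τ_data), with τ₀=1/σ₀² and τ_data=n/σ².
Here τ₀ = 1/1086.6 = 0.000920 and τ_data = 6/822.9 = 0.007291, so τ_n = 0.008211.
Rearranging for μ₀: μ₀ = (μ_n·τ_n − τ_data·x̄)/τ₀ = (200.7168·0.008211 − 0.007291·211.7) / 0.000920 = 0.104581/0.000920 ≈ 113.7.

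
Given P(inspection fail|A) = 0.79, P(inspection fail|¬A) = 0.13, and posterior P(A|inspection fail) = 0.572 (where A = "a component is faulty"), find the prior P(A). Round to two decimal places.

Bayes' rule in odds form gives O(A|E) = O(A)·[P(E|A)/P(E|¬A)], hence O(A) = O(A|E)/LR.
Posterior odds = 0.572/(1−0.572) = 1.3364. LR = 0.79/0.13 = 6.0769.
Prior odds = 1.3364/6.0769 = 0.2199, so P(A) = 0.2199/(1+0.2199) ≈ 0.18.

P(A) = 0.18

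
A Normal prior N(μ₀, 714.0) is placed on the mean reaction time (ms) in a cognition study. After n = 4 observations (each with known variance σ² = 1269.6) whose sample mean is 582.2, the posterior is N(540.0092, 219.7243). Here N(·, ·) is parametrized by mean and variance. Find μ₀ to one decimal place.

With known observation variance, the Normal–Normal posterior has precision τ_n = τ₀ + n/σ² and mean μ_n = (τ₀μ₀ + (n/σ²)x̄)/τ_n.
Here τ₀ = 1/714.0 = 0.001401 and τ_data = 4/1269.6 = 0.003151, so τ_n = 0.004552.
Rearranging for μ₀: μ₀ = (μ_n·τ_n − τ_data·x̄)/τ₀ = (540.0092·0.004552 − 0.003151·582.2) / 0.001401 = 0.623610/0.001401 ≈ 445.1.

μ₀ = 445.1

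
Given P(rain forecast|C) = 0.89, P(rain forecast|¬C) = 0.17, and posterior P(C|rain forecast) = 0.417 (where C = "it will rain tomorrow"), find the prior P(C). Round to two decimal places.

P(C) = 0.12

In odds form, posterior odds = prior odds × likelihood ratio, so prior odds = posterior odds ÷ LR.
Posterior odds = 0.417/(1−0.417) = 0.7153. LR = 0.89/0.17 = 5.2353.
Prior odds = 0.7153/5.2353 = 0.1366, so P(C) = 0.1366/(1+0.1366) ≈ 0.12.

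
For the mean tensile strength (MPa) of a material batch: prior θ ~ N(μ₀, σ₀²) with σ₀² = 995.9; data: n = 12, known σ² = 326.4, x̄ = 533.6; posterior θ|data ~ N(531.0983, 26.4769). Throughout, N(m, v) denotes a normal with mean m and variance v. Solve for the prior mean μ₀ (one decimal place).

μ₀ = 439.5

The posterior mean is a precision-weighted average: μ_n = (τ₀μ₀ + τ_data·x̄)/(τ₀+τ_data), with τ₀=1/σ₀² and τ_data=n/σ².
Here τ₀ = 1/995.9 = 0.001004 and τ_data = 12/326.4 = 0.036765, so τ_n = 0.037769.
Rearranging for μ₀: μ₀ = (μ_n·τ_n − τ_data·x̄)/τ₀ = (531.0983·0.037769 − 0.036765·533.6) / 0.001004 = 0.441248/0.001004 ≈ 439.5.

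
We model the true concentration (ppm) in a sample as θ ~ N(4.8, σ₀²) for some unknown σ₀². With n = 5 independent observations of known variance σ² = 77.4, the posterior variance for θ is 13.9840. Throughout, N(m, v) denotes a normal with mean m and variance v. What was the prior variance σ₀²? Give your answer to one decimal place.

For the Normal–Normal model with known σ², precisions add: τ_n = τ₀ + n/σ².
So 1/σ₀² = 1/13.9840 − 5/77.4 = 0.071510 − 0.064599 = 0.006911.
Hence σ₀² = 1/0.006911 ≈ 144.7.

σ₀² = 144.7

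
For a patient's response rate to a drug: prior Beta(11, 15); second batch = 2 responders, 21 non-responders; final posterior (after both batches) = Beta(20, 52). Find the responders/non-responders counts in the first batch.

Sequential conjugate updates are equivalent to a single update on the pooled data, so total successes = posterior α − prior α and total failures = posterior β − prior β.
Total across both batches: 20−11=9 responders, 52−15=37 non-responders.
Subtract the second batch: 9−2=7 responders and 37−21=16 non-responders.

7 responders and 16 non-responders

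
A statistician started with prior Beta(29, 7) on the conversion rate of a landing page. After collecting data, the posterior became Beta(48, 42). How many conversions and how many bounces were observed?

19 conversions and 35 bounces

Beta is conjugate to the binomial likelihood: posterior = Beta(a+s, b+f).
Match parameters: s=48−29=19, f=42−7=35.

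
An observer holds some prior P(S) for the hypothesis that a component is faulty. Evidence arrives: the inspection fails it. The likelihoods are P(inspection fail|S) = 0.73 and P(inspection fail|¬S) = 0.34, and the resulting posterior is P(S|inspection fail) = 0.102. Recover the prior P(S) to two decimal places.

In odds form, posterior odds = prior odds × likelihood ratio, so prior odds = posterior odds ÷ LR.
Posterior odds = 0.102/(1−0.102) = 0.1136. LR = 0.73/0.34 = 2.1471.
Prior odds = 0.1136/2.1471 = 0.0529, so P(S) = 0.0529/(1+0.0529) ≈ 0.05.

P(S) = 0.05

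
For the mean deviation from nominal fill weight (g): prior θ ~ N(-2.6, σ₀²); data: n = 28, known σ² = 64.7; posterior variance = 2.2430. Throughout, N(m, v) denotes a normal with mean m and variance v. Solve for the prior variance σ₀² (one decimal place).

σ₀² = 76.5

For the Normal–Normal model with known σ², precisions add: τ_n = τ₀ + n/σ².
So 1/σ₀² = 1/2.2430 − 28/64.7 = 0.445831 − 0.432767 = 0.013064.
Hence σ₀² = 1/0.013064 ≈ 76.5.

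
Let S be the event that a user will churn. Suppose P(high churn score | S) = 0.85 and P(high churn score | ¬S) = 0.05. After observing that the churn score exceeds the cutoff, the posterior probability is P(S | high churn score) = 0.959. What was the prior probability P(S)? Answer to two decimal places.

P(S) = 0.58

Bayes' rule in odds form gives O(S|E) = O(S)·[P(E|S)/P(E|¬S)], hence O(S) = O(S|E)/LR.
Posterior odds = 0.959/(1−0.959) = 23.3902. LR = 0.85/0.05 = 17.0000.
Prior odds = 23.3902/17.0000 = 1.3759, so P(S) = 1.3759/(1+1.3759) ≈ 0.58.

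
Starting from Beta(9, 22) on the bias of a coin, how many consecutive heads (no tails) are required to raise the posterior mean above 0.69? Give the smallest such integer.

k = 40

After k heads and 0 tails the posterior is Beta(9+k, 22), with mean (9+k)/(9+22+k).
Set (9+k)/(31+k) > 0.69 and solve: k > (0.69·31 − 9)/(1 − 0.69) = 39.968.
The smallest integer exceeding 39.968 is 40.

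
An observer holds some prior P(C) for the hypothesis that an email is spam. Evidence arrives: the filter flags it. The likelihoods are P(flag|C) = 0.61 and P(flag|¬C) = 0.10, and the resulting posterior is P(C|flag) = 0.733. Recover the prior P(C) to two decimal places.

In odds form, posterior odds = prior odds × likelihood ratio, so prior odds = posterior odds ÷ LR.
Posterior odds = 0.733/(1−0.733) = 2.7453. LR = 0.61/0.10 = 6.1000.
Prior odds = 2.7453/6.1000 = 0.4500, so P(C) = 0.4500/(1+0.4500) ≈ 0.31.

P(C) = 0.31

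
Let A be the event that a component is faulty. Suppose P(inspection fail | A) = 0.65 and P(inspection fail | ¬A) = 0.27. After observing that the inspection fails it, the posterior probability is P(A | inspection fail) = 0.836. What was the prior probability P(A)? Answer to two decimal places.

P(A) = 0.68

Bayes' rule in odds form gives O(A|E) = O(A)·[P(E|A)/P(E|¬A)], hence O(A) = O(A|E)/LR.
Posterior odds = 0.836/(1−0.836) = 5.0976. LR = 0.65/0.27 = 2.4074.
Prior odds = 5.0976/2.4074 = 2.1175, so P(A) = 2.1175/(1+2.1175) ≈ 0.68.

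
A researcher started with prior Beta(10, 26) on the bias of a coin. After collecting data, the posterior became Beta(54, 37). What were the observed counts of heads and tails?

Under Beta–binomial conjugacy the posterior parameters are (a+s, b+f).
Match parameters: s=54−10=44, f=37−26=11.

44 heads and 11 tails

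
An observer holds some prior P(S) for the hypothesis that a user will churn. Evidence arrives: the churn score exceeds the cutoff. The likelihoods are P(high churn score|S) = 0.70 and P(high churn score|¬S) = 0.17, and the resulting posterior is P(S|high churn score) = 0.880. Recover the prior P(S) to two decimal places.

P(S) = 0.64

In odds form, posterior odds = prior odds × likelihood ratio, so prior odds = posterior odds ÷ LR.
Posterior odds = 0.880/(1−0.880) = 7.3333. LR = 0.70/0.17 = 4.1176.
Prior odds = 7.3333/4.1176 = 1.7810, so P(S) = 1.7810/(1+1.7810) ≈ 0.64.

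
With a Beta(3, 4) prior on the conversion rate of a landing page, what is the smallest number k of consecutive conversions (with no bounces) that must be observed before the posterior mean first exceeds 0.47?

k = 1

After k conversions and 0 bounces the posterior is Beta(3+k, 4), with mean (3+k)/(3+4+k).
Set (3+k)/(7+k) > 0.47 and solve: k > (0.47·7 − 3)/(1 − 0.47) = 0.547.
The smallest integer exceeding 0.547 is 1, and checking k=1: (4)/(8) = 0.5000 > 0.47.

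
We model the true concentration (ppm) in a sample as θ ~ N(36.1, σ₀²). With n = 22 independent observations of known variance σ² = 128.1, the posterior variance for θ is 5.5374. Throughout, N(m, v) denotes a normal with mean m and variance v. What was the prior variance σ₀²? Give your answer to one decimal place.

Posterior precision equals prior precision plus data precision: 1/σ_n² = 1/σ₀² + n/σ².
So 1/σ₀² = 1/5.5374 − 22/128.1 = 0.180590 − 0.171741 = 0.008849.
Hence σ₀² = 1/0.008849 ≈ 113.0.

σ₀² = 113.0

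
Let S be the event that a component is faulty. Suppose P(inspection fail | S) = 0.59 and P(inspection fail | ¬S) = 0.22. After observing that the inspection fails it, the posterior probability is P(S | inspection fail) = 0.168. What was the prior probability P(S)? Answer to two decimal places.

P(S) = 0.07

Bayes' rule in odds form gives O(S|E) = O(S)·[P(E|S)/P(E|¬S)], hence O(S) = O(S|E)/LR.
Posterior odds = 0.168/(1−0.168) = 0.2019. LR = 0.59/0.22 = 2.6818.
Prior odds = 0.2019/2.6818 = 0.0753, so P(S) = 0.0753/(1+0.0753) ≈ 0.07.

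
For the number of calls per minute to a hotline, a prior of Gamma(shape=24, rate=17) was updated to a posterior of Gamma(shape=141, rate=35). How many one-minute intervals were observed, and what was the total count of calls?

A Gamma(α, β) prior (rate parametrization) on a Poisson rate with n observations summing to S gives posterior Gamma(α+S, β+n).
Matching: Σxᵢ = 141 − 24 = 117 and n = 35 − 17 = 18.

n = 18 one-minute intervals with total 117 calls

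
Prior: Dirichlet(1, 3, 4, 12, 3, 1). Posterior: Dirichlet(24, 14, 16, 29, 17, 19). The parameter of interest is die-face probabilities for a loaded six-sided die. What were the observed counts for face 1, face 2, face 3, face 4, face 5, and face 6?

counts (23, 11, 12, 17, 14, 18)

For a Dirichlet(α) prior with multinomial counts c, the posterior is Dirichlet(α + c) componentwise.
Counts are posterior − prior componentwise: 24−1=23, 14−3=11, 16−4=12, 29−12=17, 17−3=14, 19−1=18.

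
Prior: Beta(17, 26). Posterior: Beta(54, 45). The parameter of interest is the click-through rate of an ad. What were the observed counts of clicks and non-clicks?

37 clicks and 19 non-clicks

Beta is conjugate to the binomial likelihood: posterior = Beta(a+s, b+f).
Match parameters: s=54−17=37, f=45−26=19.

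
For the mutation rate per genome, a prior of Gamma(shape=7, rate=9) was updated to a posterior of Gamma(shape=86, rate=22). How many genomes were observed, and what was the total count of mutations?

n = 13 genomes with total 79 mutations

Gamma–Poisson conjugacy: posterior shape = α + Σxᵢ, posterior rate = β + n.
Matching: Σxᵢ = 86 − 7 = 79 and n = 22 − 9 = 13.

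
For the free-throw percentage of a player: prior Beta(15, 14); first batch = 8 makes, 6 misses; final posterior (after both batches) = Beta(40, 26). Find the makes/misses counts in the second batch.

17 makes and 6 misses

Because Beta–binomial updating is additive in the counts, the combined data contributed (α_post−α_prior, β_post−β_prior) successes and failures.
Total across both batches: 40−15=25 makes, 26−14=12 misses.
Subtract the first batch: 25−8=17 makes and 12−6=6 misses.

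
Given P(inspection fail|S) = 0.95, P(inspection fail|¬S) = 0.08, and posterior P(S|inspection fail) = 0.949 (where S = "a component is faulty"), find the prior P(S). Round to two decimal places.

P(S) = 0.61

In odds form, posterior odds = prior odds × likelihood ratio, so prior odds = posterior odds ÷ LR.
Posterior odds = 0.949/(1−0.949) = 18.6078. LR = 0.95/0.08 = 11.8750.
Prior odds = 18.6078/11.8750 = 1.5670, so P(S) = 1.5670/(1+1.5670) ≈ 0.61.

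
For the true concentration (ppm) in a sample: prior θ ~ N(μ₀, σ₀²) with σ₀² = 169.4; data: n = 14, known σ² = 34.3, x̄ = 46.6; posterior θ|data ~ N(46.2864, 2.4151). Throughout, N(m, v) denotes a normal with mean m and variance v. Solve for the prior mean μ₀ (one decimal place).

μ₀ = 24.6

With known observation variance, the Normal–Normal posterior has precision τ_n = τ₀ + n/σ² and mean μ_n = (τ₀μ₀ + (n/σ²)x̄)/τ_n.
Here τ₀ = 1/169.4 = 0.005903 and τ_data = 14/34.3 = 0.408163, so τ_n = 0.414066.
Rearranging for μ₀: μ₀ = (μ_n·τ_n − τ_data·x̄)/τ₀ = (46.2864·0.414066 − 0.408163·46.6) / 0.005903 = 0.145229/0.005903 ≈ 24.6.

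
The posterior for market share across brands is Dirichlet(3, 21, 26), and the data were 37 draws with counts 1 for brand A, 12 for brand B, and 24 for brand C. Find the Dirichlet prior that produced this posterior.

Dirichlet(2, 9, 2)

For a Dirichlet(α) prior with multinomial counts c, the posterior is Dirichlet(α + c) componentwise.
Subtract each count from the matching posterior parameter: 3−1=2, 21−12=9, 26−24=2.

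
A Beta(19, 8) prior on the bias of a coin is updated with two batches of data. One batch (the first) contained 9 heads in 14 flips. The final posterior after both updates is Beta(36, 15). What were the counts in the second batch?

8 heads and 2 tails

Because Beta–binomial updating is additive in the counts, the combined data contributed (α_post−α_prior, β_post−β_prior) successes and failures.
Total across both batches: 36−19=17 heads, 15−8=7 tails.
Subtract the first batch: 17−9=8 heads and 7−5=2 tails.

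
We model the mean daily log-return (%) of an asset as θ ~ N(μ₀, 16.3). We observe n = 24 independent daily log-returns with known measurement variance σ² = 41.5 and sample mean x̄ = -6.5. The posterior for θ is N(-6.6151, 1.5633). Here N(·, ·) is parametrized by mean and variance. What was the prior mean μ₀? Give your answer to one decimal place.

μ₀ = -7.7

With known observation variance, the Normal–Normal posterior has precision τ_n = τ₀ + n/σ² and mean μ_n = (τ₀μ₀ + (n/σ²)x̄)/τ_n.
Here τ₀ = 1/16.3 = 0.061350 and τ_data = 24/41.5 = 0.578313, so τ_n = 0.639663.
Rearranging for μ₀: μ₀ = (μ_n·τ_n − τ_data·x̄)/τ₀ = (-6.6151·0.639663 − 0.578313·-6.5) / 0.061350 = -0.472400/0.061350 ≈ -7.7.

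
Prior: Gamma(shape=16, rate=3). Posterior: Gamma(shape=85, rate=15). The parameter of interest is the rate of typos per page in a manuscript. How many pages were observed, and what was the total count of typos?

Gamma–Poisson conjugacy: posterior shape = α + Σxᵢ, posterior rate = β + n.
Matching: Σxᵢ = 85 − 16 = 69 and n = 15 − 3 = 12.

n = 12 pages with total 69 typos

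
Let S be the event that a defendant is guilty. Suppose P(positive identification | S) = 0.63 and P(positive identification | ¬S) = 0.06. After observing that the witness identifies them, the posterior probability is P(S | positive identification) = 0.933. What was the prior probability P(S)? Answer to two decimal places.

In odds form, posterior odds = prior odds × likelihood ratio, so prior odds = posterior odds ÷ LR.
Posterior odds = 0.933/(1−0.933) = 13.9254. LR = 0.63/0.06 = 10.5000.
Prior odds = 13.9254/10.5000 = 1.3262, so P(S) = 1.3262/(1+1.3262) ≈ 0.57.

P(S) = 0.57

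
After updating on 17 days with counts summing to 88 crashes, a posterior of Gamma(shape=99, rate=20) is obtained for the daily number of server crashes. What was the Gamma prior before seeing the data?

Gamma–Poisson conjugacy: posterior shape = α + Σxᵢ, posterior rate = β + n.
So α = 99 − 88 = 11 and β = 20 − 17 = 3.

Gamma(shape=11, rate=3)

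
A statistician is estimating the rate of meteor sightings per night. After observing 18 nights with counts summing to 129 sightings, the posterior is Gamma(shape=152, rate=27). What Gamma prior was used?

Gamma(shape=23, rate=9)

A Gamma(α, β) prior (rate parametrization) on a Poisson rate with n observations summing to S gives posterior Gamma(α+S, β+n).
So α = 152 − 129 = 23 and β = 27 − 18 = 9.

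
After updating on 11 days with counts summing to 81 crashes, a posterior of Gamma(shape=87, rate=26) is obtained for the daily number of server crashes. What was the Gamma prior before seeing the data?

Gamma(shape=6, rate=15)

A Gamma(α, β) prior (rate parametrization) on a Poisson rate with n observations summing to S gives posterior Gamma(α+S, β+n).
So α = 87 − 81 = 6 and β = 26 − 11 = 15.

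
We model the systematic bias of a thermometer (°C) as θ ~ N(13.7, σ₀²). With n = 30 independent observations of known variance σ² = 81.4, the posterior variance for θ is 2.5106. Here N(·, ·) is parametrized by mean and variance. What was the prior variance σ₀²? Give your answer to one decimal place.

σ₀² = 33.6

Posterior precision equals prior precision plus data precision: 1/σ_n² = 1/σ₀² + n/σ².
So 1/σ₀² = 1/2.5106 − 30/81.4 = 0.398311 − 0.368550 = 0.029761.
Hence σ₀² = 1/0.029761 ≈ 33.6.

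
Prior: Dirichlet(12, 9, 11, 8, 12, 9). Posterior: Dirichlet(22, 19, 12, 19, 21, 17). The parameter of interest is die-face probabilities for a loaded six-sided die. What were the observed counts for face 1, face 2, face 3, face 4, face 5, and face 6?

For a Dirichlet(α) prior with multinomial counts c, the posterior is Dirichlet(α + c) componentwise.
Counts are posterior − prior componentwise: 22−12=10, 19−9=10, 12−11=1, 19−8=11, 21−12=9, 17−9=8.

counts (10, 10, 1, 11, 9, 8)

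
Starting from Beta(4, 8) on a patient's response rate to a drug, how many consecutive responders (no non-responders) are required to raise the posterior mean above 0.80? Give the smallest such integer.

After k responders and 0 non-responders the posterior is Beta(4+k, 8), with mean (4+k)/(4+8+k).
Set (4+k)/(12+k) > 0.80 and solve: k > (0.80·12 − 4)/(1 − 0.80) = 28.000.
The smallest integer exceeding 28.000 is 29.

k = 29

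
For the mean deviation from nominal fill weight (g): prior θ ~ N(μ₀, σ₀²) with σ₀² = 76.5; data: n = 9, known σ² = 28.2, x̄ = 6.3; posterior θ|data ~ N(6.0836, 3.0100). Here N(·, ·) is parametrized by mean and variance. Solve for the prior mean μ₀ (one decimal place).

With known observation variance, the Normal–Normal posterior has precision τ_n = τ₀ + n/σ² and mean μ_n = (τ₀μ₀ + (n/σ²)x̄)/τ_n.
Here τ₀ = 1/76.5 = 0.013072 and τ_data = 9/28.2 = 0.319149, so τ_n = 0.332221.
Rearranging for μ₀: μ₀ = (μ_n·τ_n − τ_data·x̄)/τ₀ = (6.0836·0.332221 − 0.319149·6.3) / 0.013072 = 0.010461/0.013072 ≈ 0.8.

μ₀ = 0.8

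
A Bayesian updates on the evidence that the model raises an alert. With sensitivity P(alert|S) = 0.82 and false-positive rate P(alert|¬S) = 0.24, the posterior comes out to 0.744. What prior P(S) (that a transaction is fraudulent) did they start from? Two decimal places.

P(S) = 0.46

Bayes' rule in odds form gives O(S|E) = O(S)·[P(E|S)/P(E|¬S)], hence O(S) = O(S|E)/LR.
Posterior odds = 0.744/(1−0.744) = 2.9062. LR = 0.82/0.24 = 3.4167.
Prior odds = 2.9062/3.4167 = 0.8506, so P(S) = 0.8506/(1+0.8506) ≈ 0.46.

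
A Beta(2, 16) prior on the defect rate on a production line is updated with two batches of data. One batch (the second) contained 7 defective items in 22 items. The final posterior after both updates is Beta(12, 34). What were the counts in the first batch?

3 defective items and 3 good items

Because Beta–binomial updating is additive in the counts, the combined data contributed (α_post−α_prior, β_post−β_prior) successes and failures.
Total across both batches: 12−2=10 defective items, 34−16=18 good items.
Subtract the second batch: 10−7=3 defective items and 18−15=3 good items.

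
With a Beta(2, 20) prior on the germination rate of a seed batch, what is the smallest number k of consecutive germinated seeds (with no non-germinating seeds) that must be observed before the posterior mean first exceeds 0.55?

After k germinated seeds and 0 non-germinating seeds the posterior is Beta(2+k, 20), with mean (2+k)/(2+20+k).
Set (2+k)/(22+k) > 0.55 and solve: k > (0.55·22 − 2)/(1 − 0.55) = 22.444.
The smallest integer exceeding 22.444 is 23.

k = 23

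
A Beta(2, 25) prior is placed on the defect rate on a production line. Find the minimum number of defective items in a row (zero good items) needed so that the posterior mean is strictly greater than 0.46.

After k defective items and 0 good items the posterior is Beta(2+k, 25), with mean (2+k)/(2+25+k).
Set (2+k)/(27+k) > 0.46 and solve: k > (0.46·27 − 2)/(1 − 0.46) = 19.296.
The smallest integer exceeding 19.296 is 20, and checking k=20: (22)/(47) = 0.4681 > 0.46.

k = 20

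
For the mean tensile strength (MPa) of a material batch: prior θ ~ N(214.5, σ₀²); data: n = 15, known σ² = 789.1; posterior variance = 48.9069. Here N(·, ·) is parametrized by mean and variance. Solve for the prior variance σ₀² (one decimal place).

Posterior precision equals prior precision plus data precision: 1/σ_n² = 1/σ₀² + n/σ².
So 1/σ₀² = 1/48.9069 − 15/789.1 = 0.020447 − 0.019009 = 0.001438.
Hence σ₀² = 1/0.001438 ≈ 695.4.

σ₀² = 695.4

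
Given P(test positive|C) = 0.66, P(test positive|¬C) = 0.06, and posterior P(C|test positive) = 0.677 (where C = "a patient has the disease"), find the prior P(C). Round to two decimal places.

Bayes' rule in odds form gives O(C|E) = O(C)·[P(E|C)/P(E|¬C)], hence O(C) = O(C|E)/LR.
Posterior odds = 0.677/(1−0.677) = 2.0960. LR = 0.66/0.06 = 11.0000.
Prior odds = 2.0960/11.0000 = 0.1905, so P(C) = 0.1905/(1+0.1905) ≈ 0.16.

P(C) = 0.16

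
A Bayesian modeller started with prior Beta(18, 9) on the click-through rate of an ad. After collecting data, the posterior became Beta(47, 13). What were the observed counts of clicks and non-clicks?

29 clicks and 4 non-clicks

Beta is conjugate to the binomial likelihood: posterior = Beta(α+s, β+f).
Match parameters: s=47−18=29, f=13−9=4.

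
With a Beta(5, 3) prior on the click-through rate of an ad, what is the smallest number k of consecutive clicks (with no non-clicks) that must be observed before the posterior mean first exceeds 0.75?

After k clicks and 0 non-clicks the posterior is Beta(5+k, 3), with mean (5+k)/(5+3+k).
Set (5+k)/(8+k) > 0.75 and solve: k > (0.75·8 − 5)/(1 − 0.75) = 4.000.
The smallest integer exceeding 4.000 is 5, and checking k=5: (10)/(13) = 0.7692 > 0.75.

k = 5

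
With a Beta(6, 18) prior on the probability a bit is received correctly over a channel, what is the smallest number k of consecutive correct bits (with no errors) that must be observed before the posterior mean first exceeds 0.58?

k = 19

After k correct bits and 0 errors the posterior is Beta(6+k, 18), with mean (6+k)/(6+18+k).
Set (6+k)/(24+k) > 0.58 and solve: k > (0.58·24 − 6)/(1 − 0.58) = 18.857.
The smallest integer exceeding 18.857 is 19.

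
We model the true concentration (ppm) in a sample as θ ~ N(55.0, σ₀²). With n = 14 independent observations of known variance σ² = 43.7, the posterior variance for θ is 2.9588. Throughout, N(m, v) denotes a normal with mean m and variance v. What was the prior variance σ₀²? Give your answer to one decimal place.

For the Normal–Normal model with known σ², precisions add: τ_n = τ₀ + n/σ².
So 1/σ₀² = 1/2.9588 − 14/43.7 = 0.337975 − 0.320366 = 0.017609.
Hence σ₀² = 1/0.017609 ≈ 56.8.

σ₀² = 56.8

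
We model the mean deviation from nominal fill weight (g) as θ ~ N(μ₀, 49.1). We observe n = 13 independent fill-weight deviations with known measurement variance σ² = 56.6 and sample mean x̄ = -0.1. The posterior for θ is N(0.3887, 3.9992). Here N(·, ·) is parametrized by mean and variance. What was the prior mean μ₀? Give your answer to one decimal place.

μ₀ = 5.9

The posterior mean is a precision-weighted average: μ_n = (τ₀μ₀ + τ_data·x̄)/(τ₀+τ_data), with τ₀=1/σ₀² and τ_data=n/σ².
Here τ₀ = 1/49.1 = 0.020367 and τ_data = 13/56.6 = 0.229682, so τ_n = 0.250049.
Rearranging for μ₀: μ₀ = (μ_n·τ_n − τ_data·x̄)/τ₀ = (0.3887·0.250049 − 0.229682·-0.1) / 0.020367 = 0.120162/0.020367 ≈ 5.9.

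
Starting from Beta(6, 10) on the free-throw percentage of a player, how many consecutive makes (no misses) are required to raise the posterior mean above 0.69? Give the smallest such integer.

After k makes and 0 misses the posterior is Beta(6+k, 10), with mean (6+k)/(6+10+k).
Set (6+k)/(16+k) > 0.69 and solve: k > (0.69·16 − 6)/(1 − 0.69) = 16.258.
The smallest integer exceeding 16.258 is 17.

k = 17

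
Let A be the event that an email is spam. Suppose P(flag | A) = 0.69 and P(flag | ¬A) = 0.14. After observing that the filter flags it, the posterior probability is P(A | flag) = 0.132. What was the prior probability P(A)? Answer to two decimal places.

In odds form, posterior odds = prior odds × likelihood ratio, so prior odds = posterior odds ÷ LR.
Posterior odds = 0.132/(1−0.132) = 0.1521. LR = 0.69/0.14 = 4.9286.
Prior odds = 0.1521/4.9286 = 0.0309, so P(A) = 0.0309/(1+0.0309) ≈ 0.03.

P(A) = 0.03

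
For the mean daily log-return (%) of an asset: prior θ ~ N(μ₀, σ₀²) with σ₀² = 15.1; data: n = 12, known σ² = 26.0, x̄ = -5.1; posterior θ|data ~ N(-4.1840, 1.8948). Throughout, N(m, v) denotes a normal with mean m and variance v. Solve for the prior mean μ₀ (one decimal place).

μ₀ = 2.2

With known observation variance, the Normal–Normal posterior has precision τ_n = τ₀ + n/σ² and mean μ_n = (τ₀μ₀ + (n/σ²)x̄)/τ_n.
Here τ₀ = 1/15.1 = 0.066225 and τ_data = 12/26.0 = 0.461538, so τ_n = 0.527763.
Rearranging for μ₀: μ₀ = (μ_n·τ_n − τ_data·x̄)/τ₀ = (-4.1840·0.527763 − 0.461538·-5.1) / 0.066225 = 0.145683/0.066225 ≈ 2.2.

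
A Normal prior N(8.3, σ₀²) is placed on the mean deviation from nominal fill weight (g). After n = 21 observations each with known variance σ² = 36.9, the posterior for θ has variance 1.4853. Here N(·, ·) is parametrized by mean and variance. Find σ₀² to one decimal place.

σ₀² = 9.6

For the Normal–Normal model with known σ², precisions add: τ_n = τ₀ + n/σ².
So 1/σ₀² = 1/1.4853 − 21/36.9 = 0.673265 − 0.569106 = 0.104159.
Hence σ₀² = 1/0.104159 ≈ 9.6.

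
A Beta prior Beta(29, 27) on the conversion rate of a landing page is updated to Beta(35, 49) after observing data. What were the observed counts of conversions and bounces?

6 conversions and 22 bounces

Beta is conjugate to the binomial likelihood: posterior = Beta(a+s, b+f).
So s = 35 − 29 = 6 and f = 49 − 27 = 22.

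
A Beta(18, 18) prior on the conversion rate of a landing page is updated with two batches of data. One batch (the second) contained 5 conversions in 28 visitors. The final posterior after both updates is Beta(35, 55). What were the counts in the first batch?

Because Beta–binomial updating is additive in the counts, the combined data contributed (α_post−α_prior, β_post−β_prior) successes and failures.
Total across both batches: 35−18=17 conversions, 55−18=37 bounces.
Subtract the second batch: 17−5=12 conversions and 37−23=14 bounces.

12 conversions and 14 bounces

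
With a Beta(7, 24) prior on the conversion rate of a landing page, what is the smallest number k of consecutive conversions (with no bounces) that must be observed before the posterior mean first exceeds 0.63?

After k conversions and 0 bounces the posterior is Beta(7+k, 24), with mean (7+k)/(7+24+k).
Set (7+k)/(31+k) > 0.63 and solve: k > (0.63·31 − 7)/(1 − 0.63) = 33.865.
The smallest integer exceeding 33.865 is 34, and checking k=34: (41)/(65) = 0.6308 > 0.63.

k = 34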